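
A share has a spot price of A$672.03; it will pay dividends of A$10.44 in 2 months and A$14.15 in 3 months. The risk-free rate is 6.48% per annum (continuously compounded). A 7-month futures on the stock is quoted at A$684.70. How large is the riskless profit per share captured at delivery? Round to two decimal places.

PV(dividends) I = 10.44·e^(−0.0648·2/12) + 14.15·e^(−0.0648·3/12) = 24.2505
Fair futures F* = (S − I)·e^(rT) = (672.03 − 24.2505)·e^0.037800 = 647.7795 × 1.038524 = 672.7346
Market A$684.70 > fair 672.7346: forward overpriced → cash-and-carry (borrow at r, buy the stock and collect the dividends, short the forward).
Profit at T = |F_mkt − F*| = |684.70 − 672.7346| = A$11.97 per share

A$11.97 per share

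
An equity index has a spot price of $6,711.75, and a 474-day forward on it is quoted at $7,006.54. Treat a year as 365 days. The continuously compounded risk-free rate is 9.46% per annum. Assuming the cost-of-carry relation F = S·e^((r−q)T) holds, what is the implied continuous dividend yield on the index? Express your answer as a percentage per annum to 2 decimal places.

6.15%

From F = S·e^((r−q)T): (r − q) = ln(F/S)/T
ln(7006.54/6711.75) = ln(1.043921) = 0.042984
(r − q) = 0.042984 / (474/365) = 0.033099
q = r − ln(F/S)/T = 0.0946 − 0.033099 = 0.061501
q = 6.15%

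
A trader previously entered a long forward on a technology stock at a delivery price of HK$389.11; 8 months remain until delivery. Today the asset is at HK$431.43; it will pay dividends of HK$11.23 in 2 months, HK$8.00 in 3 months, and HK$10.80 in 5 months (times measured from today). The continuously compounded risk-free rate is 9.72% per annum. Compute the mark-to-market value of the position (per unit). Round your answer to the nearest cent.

PV(remaining dividends) I = 11.23·e^(−0.0972·2/12) + 8.00·e^(−0.0972·3/12) + 10.80·e^(−0.0972·5/12) = 29.2288
Current forward F = (S − I)·e^(rT) = (431.43 − 29.2288)·e^(0.0972·8/12) = 402.2012 × 1.066946 = 429.1270
Value (long) = (F − K)·e^(−rT) = (429.1270 − 389.11) × 0.937255 = 37.5061
Value = HK$37.51

HK$37.51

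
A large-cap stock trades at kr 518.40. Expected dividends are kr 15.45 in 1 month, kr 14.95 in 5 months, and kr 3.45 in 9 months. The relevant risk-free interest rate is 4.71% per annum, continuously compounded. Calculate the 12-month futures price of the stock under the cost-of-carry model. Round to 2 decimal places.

PV(dividends) I = 15.45·e^(−0.0471·1/12) + 14.95·e^(−0.0471·5/12) + 3.45·e^(−0.0471·9/12)
I = 15.3895 + 14.6595 + 3.3303 = 33.3793
F = (S − I)·e^(rT) = (518.40 − 33.3793) · e^(0.0471·12/12)
= 485.0207 · e^0.047100 = 485.0207 × 1.048227 = kr 508.41

kr 508.41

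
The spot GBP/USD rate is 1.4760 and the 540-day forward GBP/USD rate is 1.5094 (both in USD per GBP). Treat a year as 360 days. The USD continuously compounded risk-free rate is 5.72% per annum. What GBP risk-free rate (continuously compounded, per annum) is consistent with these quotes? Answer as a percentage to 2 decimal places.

4.23%

F = S·e^((r_USD − r_GBP)T) ⇒ r_GBP = r_USD − ln(F/S)/T
ln(1.5094/1.4760) = 0.022376; /(540/360) = 0.014917
r_GBP = 0.0572 − 0.014917 = 0.042283
r_GBP = 4.23%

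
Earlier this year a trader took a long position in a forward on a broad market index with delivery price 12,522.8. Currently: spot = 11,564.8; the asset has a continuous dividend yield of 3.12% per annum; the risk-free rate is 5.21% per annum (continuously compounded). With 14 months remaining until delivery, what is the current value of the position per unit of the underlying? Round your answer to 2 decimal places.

Current fair forward for the remaining 14 months: F = S·e^((r − q)·T), (r − q) = 0.0521 − 0.0312 = 0.0209
F = 11564.8 · e^(0.0209 × 14/12) = 11564.8 × 1.02468304 = 11850.2544
Value of long forward = (F − K)·e^(−rT) = (11850.2544 − 12522.8) · e^(−0.0521·14/12)
= -672.5456 × 0.94102711 = -632.88

-632.88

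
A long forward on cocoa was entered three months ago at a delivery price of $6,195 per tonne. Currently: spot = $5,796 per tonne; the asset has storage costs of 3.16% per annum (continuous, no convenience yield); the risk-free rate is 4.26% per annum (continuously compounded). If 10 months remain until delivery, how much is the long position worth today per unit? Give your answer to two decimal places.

Current fair forward for the remaining 10 months: F = S·e^((r + u)·T), (r + u) = 0.0426 + 0.0316 = 0.0742
F = 5796 · e^(0.0742 × 10/12) = 5796 × 1.06378503 = 6165.6980
Value of long forward = (F − K)·e^(−rT) = (6165.6980 − 6195) · e^(−0.0426·10/12)
= -29.3020 × 0.96512273 = -28.28

-$28.28 per tonne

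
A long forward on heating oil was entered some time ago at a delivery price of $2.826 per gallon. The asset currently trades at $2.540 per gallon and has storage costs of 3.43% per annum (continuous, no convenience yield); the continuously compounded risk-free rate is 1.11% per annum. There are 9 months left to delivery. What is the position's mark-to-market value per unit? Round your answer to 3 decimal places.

-$0.196 per gallon

Current fair forward for the remaining 9 months: F = S·e^((r + u)·T), (r + u) = 0.0111 + 0.0343 = 0.0454
F = 2.540 · e^(0.0454 × 9/12) = 2.540 × 1.034636 = 2.6280
Value of long forward = (F − K)·e^(−rT) = (2.6280 − 2.826) · e^(−0.0111·9/12)
= -0.1980 × 0.991710 = -0.196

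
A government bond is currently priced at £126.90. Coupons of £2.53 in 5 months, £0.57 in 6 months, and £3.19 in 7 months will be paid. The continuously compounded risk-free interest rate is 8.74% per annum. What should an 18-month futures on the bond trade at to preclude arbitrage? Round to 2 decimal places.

£137.82

PV(coupons) I = 2.53·e^(−0.0874·5/12) + 0.57·e^(−0.0874·6/12) + 3.19·e^(−0.0874·7/12)
I = 2.4395 + 0.5456 + 3.0314 = 6.0165
F = (S − I)·e^(rT) = (126.90 − 6.0165) · e^(0.0874·18/12)
= 120.8835 · e^0.131100 = 120.8835 × 1.140082 = £137.82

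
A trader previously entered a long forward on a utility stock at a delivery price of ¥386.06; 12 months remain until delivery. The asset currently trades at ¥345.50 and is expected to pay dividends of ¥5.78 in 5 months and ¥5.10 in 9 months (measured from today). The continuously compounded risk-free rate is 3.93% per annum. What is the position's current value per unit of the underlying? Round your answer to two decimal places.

-¥36.32

PV(remaining dividends) I = 5.78·e^(−0.0393·5/12) + 5.10·e^(−0.0393·9/12) = 10.6380
Current forward F = (S − I)·e^(rT) = (345.50 − 10.6380)·e^(0.0393·12/12) = 334.8620 × 1.040082 = 348.2839
Value (long) = (F − K)·e^(−rT) = (348.2839 − 386.06) × 0.961462 = -36.3203
Value = -¥36.32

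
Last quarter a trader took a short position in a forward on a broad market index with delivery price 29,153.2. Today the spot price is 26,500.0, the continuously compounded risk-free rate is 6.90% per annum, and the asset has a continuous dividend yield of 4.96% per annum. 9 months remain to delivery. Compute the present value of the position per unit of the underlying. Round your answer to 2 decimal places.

Current fair forward for the remaining 9 months: F = S·e^((r − q)·T), (r − q) = 0.0690 − 0.0496 = 0.0194
F = 26500.0 · e^(0.0194 × 9/12) = 26500.0 × 1.01465637 = 26888.3938
Value of long forward = (F − K)·e^(−rT) = (26888.3938 − 29153.2) · e^(−0.0690·9/12)
= -2264.8062 × 0.94956623 = -2150.58
Short position value = −(long value) = 2150.58

2150.58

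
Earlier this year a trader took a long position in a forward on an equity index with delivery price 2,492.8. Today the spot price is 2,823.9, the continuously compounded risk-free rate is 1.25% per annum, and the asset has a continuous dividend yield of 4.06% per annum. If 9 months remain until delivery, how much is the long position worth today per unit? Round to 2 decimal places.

Current fair forward for the remaining 9 months: F = S·e^((r − q)·T), (r − q) = 0.0125 − 0.0406 = -0.0281
F = 2823.9 · e^(-0.0281 × 9/12) = 2823.9 × 0.97914553 = 2765.0091
Value of long forward = (F − K)·e^(−rT) = (2765.0091 − 2492.8) · e^(−0.0125·9/12)
= 272.2091 × 0.99066881 = 269.67

269.67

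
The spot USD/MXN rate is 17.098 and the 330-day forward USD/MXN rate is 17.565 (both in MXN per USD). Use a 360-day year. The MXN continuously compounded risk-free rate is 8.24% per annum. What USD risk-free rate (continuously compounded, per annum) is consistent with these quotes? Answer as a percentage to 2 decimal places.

F = S·e^((r_MXN − r_USD)T) ⇒ r_USD = r_MXN − ln(F/S)/T
ln(17.565/17.098) = 0.026947; /(330/360) = 0.029397
r_USD = 0.0824 − 0.029397 = 0.053003
r_USD = 5.30%

5.30%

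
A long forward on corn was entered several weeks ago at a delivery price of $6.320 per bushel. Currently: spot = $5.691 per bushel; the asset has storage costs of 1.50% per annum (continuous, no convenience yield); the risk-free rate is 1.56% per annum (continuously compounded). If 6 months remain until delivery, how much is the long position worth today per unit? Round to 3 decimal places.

Current fair forward for the remaining 6 months: F = S·e^((r + u)·T), (r + u) = 0.0156 + 0.0150 = 0.0306
F = 5.691 · e^(0.0306 × 6/12) = 5.691 × 1.015418 = 5.7787
Value of long forward = (F − K)·e^(−rT) = (5.7787 − 6.320) · e^(−0.0156·6/12)
= -0.5413 × 0.992230 = -0.537

-$0.537 per bushel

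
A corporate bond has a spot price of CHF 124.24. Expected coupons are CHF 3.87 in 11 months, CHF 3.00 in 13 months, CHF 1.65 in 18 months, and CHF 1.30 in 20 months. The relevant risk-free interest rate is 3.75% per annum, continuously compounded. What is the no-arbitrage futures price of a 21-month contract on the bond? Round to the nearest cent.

CHF 122.63

PV(coupons) I = 3.87·e^(−0.0375·11/12) + 3.00·e^(−0.0375·13/12) + 1.65·e^(−0.0375·18/12) + 1.30·e^(−0.0375·20/12)
I = 3.7392 + 2.8806 + 1.5597 + 1.2212 = 9.4007
F = (S − I)·e^(rT) = (124.24 − 9.4007) · e^(0.0375·21/12)
= 114.8393 · e^0.065625 = 114.8393 × 1.067826 = CHF 122.63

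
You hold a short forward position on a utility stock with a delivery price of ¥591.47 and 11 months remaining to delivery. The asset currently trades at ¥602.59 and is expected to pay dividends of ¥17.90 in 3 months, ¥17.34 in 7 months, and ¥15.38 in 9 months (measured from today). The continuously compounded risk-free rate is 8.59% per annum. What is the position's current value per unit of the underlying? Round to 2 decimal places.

PV(remaining dividends) I = 17.90·e^(−0.0859·3/12) + 17.34·e^(−0.0859·7/12) + 15.38·e^(−0.0859·9/12) = 48.4326
Current forward F = (S − I)·e^(rT) = (602.59 − 48.4326)·e^(0.0859·11/12) = 554.1574 × 1.081925 = 599.5567
Value (long) = (F − K)·e^(−rT) = (599.5567 − 591.47) × 0.924279 = 7.4744
Short position value = −(long value) = -¥7.47

-¥7.47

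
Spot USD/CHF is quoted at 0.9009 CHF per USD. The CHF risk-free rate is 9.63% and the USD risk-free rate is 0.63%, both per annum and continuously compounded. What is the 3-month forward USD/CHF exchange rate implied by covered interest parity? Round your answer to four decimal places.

0.9214

F = S·e^((r_CHF − r_USD)T) = 0.9009 · e^((0.0963 − 0.0063) × 3/12)
= 0.9009 · e^0.022500 = 0.9009 × 1.022755
F = 0.9214 CHF per USD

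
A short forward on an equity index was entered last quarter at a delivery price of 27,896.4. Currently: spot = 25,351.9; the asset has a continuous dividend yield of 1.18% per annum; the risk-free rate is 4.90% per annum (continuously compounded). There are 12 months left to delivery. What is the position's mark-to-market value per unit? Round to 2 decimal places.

Current fair forward for the remaining 12 months: F = S·e^((r − q)·T), (r − q) = 0.0490 − 0.0118 = 0.0372
F = 25351.9 · e^(0.0372 × 12/12) = 25351.9 × 1.03790058 = 26312.7517
Value of long forward = (F − K)·e^(−rT) = (26312.7517 − 27896.4) · e^(−0.0490·12/12)
= -1583.6483 × 0.95218113 = -1507.92
Short position value = −(long value) = 1507.92

1507.92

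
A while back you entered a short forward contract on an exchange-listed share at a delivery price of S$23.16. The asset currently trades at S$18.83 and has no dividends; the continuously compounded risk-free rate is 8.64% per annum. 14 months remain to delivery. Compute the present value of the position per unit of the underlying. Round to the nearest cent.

S$2.11

Current fair forward for the remaining 14 months: F = S·e^(r·T), r = 0.0864
F = 18.83 · e^(0.0864 × 14/12) = 18.83 × 1.106055 = 20.8270
Value of long forward = (F − K)·e^(−rT) = (20.8270 − 23.16) · e^(−0.0864·14/12)
= -2.3330 × 0.904114 = -2.11
Short position value = −(long value) = S$2.11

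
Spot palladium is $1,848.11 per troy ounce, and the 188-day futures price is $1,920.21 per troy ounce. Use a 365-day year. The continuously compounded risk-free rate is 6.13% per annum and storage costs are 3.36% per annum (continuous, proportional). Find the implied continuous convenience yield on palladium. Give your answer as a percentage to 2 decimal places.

F = S·e^((r+u−y)T) ⇒ (r+u−y) = ln(F/S)/T
ln(1920.21/1848.11) = 0.038271; /T ⇒ 0.074303
y = r + u − ln(F/S)/T = 0.0613 + 0.0336 − 0.074303 = 0.020597
y = 2.06%

2.06%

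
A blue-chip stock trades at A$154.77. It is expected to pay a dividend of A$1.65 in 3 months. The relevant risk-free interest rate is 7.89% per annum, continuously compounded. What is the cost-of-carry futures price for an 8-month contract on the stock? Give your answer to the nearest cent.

A$161.42

PV(dividends) I = 1.65·e^(−0.0789·3/12)
I = 1.6178
F = (S − I)·e^(rT) = (154.77 − 1.6178) · e^(0.0789·8/12)
= 153.1522 · e^0.052600 = 153.1522 × 1.054008 = A$161.42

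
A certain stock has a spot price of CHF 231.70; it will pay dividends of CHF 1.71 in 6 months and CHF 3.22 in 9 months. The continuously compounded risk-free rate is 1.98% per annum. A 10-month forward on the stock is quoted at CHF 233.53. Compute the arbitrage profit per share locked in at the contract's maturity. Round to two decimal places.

CHF 2.92 per share

PV(dividends) I = 1.71·e^(−0.0198·6/12) + 3.22·e^(−0.0198·9/12) = 4.8657
Fair forward F* = (S − I)·e^(rT) = (231.70 − 4.8657)·e^0.016500 = 226.8343 × 1.016637 = 230.6081
Market CHF 233.53 > fair 230.6081: forward overpriced → cash-and-carry (borrow at r, buy the stock and collect the dividends, short the forward).
Profit at T = |F_mkt − F*| = |233.53 − 230.6081| = CHF 2.92 per share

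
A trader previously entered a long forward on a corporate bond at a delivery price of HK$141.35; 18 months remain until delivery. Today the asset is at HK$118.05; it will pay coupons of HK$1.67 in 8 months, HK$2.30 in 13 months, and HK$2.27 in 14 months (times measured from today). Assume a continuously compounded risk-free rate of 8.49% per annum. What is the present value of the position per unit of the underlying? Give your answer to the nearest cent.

PV(remaining coupons) I = 1.67·e^(−0.0849·8/12) + 2.30·e^(−0.0849·13/12) + 2.27·e^(−0.0849·14/12) = 5.7319
Current forward F = (S − I)·e^(rT) = (118.05 − 5.7319)·e^(0.0849·18/12) = 112.3181 × 1.135814 = 127.5725
Value (long) = (F − K)·e^(−rT) = (127.5725 − 141.35) × 0.880425 = -12.1301
Value = -HK$12.13

-HK$12.13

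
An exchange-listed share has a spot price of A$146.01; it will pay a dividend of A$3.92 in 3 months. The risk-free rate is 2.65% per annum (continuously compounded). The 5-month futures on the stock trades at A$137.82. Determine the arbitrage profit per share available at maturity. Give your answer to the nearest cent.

PV(dividends) I = 3.92·e^(−0.0265·3/12) = 3.8941
Fair futures F* = (S − I)·e^(rT) = (146.01 − 3.8941)·e^0.011042 = 142.1159 × 1.011103 = 143.6938
Market A$137.82 < fair 143.6938: forward underpriced → reverse cash-and-carry (short the stock, invest proceeds at r, pay the dividends, go long the forward).
Profit at T = |F_mkt − F*| = |137.82 − 143.6938| = A$5.87 per share

A$5.87 per share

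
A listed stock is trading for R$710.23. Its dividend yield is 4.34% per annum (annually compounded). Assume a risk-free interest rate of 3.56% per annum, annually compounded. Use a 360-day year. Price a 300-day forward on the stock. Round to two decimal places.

R$705.80

F = S · (1+r)^T / (1+q)^T
= 710.23 × 1.029580 / 1.036038 = 710.23 × 0.993767
F = R$705.80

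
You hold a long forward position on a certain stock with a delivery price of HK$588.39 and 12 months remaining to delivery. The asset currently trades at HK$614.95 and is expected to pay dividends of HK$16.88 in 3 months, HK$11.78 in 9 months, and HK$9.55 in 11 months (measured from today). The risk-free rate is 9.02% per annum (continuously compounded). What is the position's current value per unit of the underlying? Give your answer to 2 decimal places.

HK$41.00

PV(remaining dividends) I = 16.88·e^(−0.0902·3/12) + 11.78·e^(−0.0902·9/12) + 9.55·e^(−0.0902·11/12) = 36.3052
Current forward F = (S − I)·e^(rT) = (614.95 − 36.3052)·e^(0.0902·12/12) = 578.6448 × 1.094393 = 633.2648
Value (long) = (F − K)·e^(−rT) = (633.2648 − 588.39) × 0.913748 = 41.0043
Value = HK$41.00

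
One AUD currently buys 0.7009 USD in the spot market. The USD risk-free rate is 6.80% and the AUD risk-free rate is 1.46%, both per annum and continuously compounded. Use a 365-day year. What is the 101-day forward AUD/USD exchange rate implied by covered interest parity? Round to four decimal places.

0.7113

F = S·e^((r_USD − r_AUD)T) = 0.7009 · e^((0.0680 − 0.0146) × 101/365)
= 0.7009 · e^0.014776 = 0.7009 × 1.014886
F = 0.7113 USD per AUD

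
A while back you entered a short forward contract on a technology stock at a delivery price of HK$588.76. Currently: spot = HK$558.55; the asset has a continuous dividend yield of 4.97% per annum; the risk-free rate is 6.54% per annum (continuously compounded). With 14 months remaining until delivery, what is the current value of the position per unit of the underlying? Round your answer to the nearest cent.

HK$18.42

Current fair forward for the remaining 14 months: F = S·e^((r − q)·T), (r − q) = 0.0654 − 0.0497 = 0.0157
F = 558.55 · e^(0.0157 × 14/12) = 558.55 × 1.018485 = 568.8748
Value of long forward = (F − K)·e^(−rT) = (568.8748 − 588.76) · e^(−0.0654·14/12)
= -19.8852 × 0.926538 = -18.42
Short position value = −(long value) = HK$18.42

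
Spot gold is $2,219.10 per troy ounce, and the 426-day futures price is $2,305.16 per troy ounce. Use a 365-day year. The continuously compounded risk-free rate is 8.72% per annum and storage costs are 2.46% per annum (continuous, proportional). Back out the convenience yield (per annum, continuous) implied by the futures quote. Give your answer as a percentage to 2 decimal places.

F = S·e^((r+u−y)T) ⇒ (r+u−y) = ln(F/S)/T
ln(2305.16/2219.10) = 0.038048; /T ⇒ 0.032600
y = r + u − ln(F/S)/T = 0.0872 + 0.0246 − 0.032600 = 0.079200
y = 7.92%

7.92%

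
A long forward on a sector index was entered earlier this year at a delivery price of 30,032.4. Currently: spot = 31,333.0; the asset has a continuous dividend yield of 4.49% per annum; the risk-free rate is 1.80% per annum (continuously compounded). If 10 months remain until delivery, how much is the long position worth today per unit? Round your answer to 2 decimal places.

Current fair forward for the remaining 10 months: F = S·e^((r − q)·T), (r − q) = 0.0180 − 0.0449 = -0.0269
F = 31333.0 · e^(-0.0269 × 10/12) = 31333.0 × 0.97783272 = 30638.4326
Value of long forward = (F − K)·e^(−rT) = (30638.4326 − 30032.4) · e^(−0.0180·10/12)
= 606.0326 × 0.98511194 = 597.01

597.01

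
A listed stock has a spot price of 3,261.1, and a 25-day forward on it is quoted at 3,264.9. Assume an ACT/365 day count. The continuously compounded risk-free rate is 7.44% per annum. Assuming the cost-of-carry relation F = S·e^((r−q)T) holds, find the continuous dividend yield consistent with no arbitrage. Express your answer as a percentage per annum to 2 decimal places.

5.74%

From F = S·e^((r−q)T): (r − q) = ln(F/S)/T
ln(3264.9/3261.1) = ln(1.001165) = 0.001164
(r − q) = 0.001164 / (25/365) = 0.016994
q = r − ln(F/S)/T = 0.0744 − 0.016994 = 0.057406
q = 5.74%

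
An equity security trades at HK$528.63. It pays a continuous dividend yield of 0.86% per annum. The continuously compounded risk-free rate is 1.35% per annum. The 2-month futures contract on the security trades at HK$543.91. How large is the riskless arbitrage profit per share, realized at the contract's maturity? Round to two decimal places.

HK$14.85 per share

Fair futures: F* = S·e^(carry·T), with carry = (r − q) = 0.0135 − 0.0086 = 0.0049
F* = 528.63 · e^(0.0049 × 2/12) = 528.63 · e^0.000817 = 528.63 × 1.000817 = HK$529.0619
Market HK$543.91 > fair HK$529.0619: forward overpriced → cash-and-carry (buy spot, short the forward).
At maturity, profit = |F_mkt − F*| = |543.91 − 529.0619| = HK$14.85 per share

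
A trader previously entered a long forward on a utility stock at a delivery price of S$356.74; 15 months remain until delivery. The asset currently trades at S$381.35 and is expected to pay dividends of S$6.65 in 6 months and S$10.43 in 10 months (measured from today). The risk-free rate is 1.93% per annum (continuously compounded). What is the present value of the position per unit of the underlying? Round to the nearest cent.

S$16.26

PV(remaining dividends) I = 6.65·e^(−0.0193·6/12) + 10.43·e^(−0.0193·10/12) = 16.8497
Current forward F = (S − I)·e^(rT) = (381.35 − 16.8497)·e^(0.0193·15/12) = 364.5003 × 1.024418 = 373.4007
Value (long) = (F − K)·e^(−rT) = (373.4007 − 356.74) × 0.976164 = 16.2636
Value = S$16.26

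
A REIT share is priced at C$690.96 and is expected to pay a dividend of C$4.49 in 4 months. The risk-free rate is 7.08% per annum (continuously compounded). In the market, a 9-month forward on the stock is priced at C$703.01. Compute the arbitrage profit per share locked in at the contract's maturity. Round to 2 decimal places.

PV(dividends) I = 4.49·e^(−0.0708·4/12) = 4.3853
Fair forward F* = (S − I)·e^(rT) = (690.96 − 4.3853)·e^0.053100 = 686.5747 × 1.054535 = 724.0171
Market C$703.01 < fair 724.0171: forward underpriced → reverse cash-and-carry (short the stock, invest proceeds at r, pay the dividends, go long the forward).
Profit at T = |F_mkt − F*| = |703.01 − 724.0171| = C$21.01 per share

C$21.01 per share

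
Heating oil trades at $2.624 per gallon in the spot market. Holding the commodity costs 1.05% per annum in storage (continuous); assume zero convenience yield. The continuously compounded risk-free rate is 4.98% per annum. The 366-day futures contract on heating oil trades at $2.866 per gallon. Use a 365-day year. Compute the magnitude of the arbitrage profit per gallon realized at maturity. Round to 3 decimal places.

$0.078 per gallon

Fair futures: F* = S·e^(carry·T), with carry = (r + u) = 0.0498 + 0.0105 = 0.0603
F* = 2.624 · e^(0.0603 × 366/365) = 2.624 · e^0.060465 = 2.624 × 1.062330 = $2.7876
Market $2.866 > fair $2.7876: forward overpriced → cash-and-carry (buy spot, short the forward).
At maturity, profit = |F_mkt − F*| = |2.866 − 2.7876| = $0.078 per gallon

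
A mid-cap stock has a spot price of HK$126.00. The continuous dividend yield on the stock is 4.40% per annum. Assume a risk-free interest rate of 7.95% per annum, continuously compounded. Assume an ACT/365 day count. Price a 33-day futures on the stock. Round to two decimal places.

F = S·e^((r − q)T) = 126.00 · e^((0.0795 − 0.0440) × 33/365)
= 126.00 · e^0.003210 = 126.00 × 1.003215
F = HK$126.41

HK$126.41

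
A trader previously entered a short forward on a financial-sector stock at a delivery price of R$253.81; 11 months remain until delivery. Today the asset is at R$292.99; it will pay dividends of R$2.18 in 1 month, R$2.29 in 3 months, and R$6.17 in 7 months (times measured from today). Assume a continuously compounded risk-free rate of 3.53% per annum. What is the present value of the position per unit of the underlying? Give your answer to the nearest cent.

PV(remaining dividends) I = 2.18·e^(−0.0353·1/12) + 2.29·e^(−0.0353·3/12) + 6.17·e^(−0.0353·7/12) = 10.4877
Current forward F = (S − I)·e^(rT) = (292.99 − 10.4877)·e^(0.0353·11/12) = 282.5023 × 1.032888 = 291.7932
Value (long) = (F − K)·e^(−rT) = (291.7932 − 253.81) × 0.968160 = 36.7738
Short position value = −(long value) = -R$36.77

-R$36.77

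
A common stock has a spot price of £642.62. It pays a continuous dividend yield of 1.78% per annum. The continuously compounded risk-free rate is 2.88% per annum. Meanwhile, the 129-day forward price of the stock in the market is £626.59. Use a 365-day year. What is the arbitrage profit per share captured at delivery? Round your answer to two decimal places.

Fair forward: F* = S·e^(carry·T), with carry = (r − q) = 0.0288 − 0.0178 = 0.0110
F* = 642.62 · e^(0.0110 × 129/365) = 642.62 · e^0.003888 = 642.62 × 1.003896 = £645.1236
Market £626.59 < fair £645.1236: forward underpriced → reverse cash-and-carry (short spot, go long the forward).
At maturity, profit = |F_mkt − F*| = |626.59 − 645.1236| = £18.53 per share

£18.53 per share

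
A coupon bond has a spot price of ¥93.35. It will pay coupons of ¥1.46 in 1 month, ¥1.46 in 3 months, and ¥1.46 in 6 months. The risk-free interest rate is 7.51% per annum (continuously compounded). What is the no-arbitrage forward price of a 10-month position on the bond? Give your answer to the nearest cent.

PV(coupons) I = 1.46·e^(−0.0751·1/12) + 1.46·e^(−0.0751·3/12) + 1.46·e^(−0.0751·6/12)
I = 1.4509 + 1.4328 + 1.4062 = 4.2899
F = (S − I)·e^(rT) = (93.35 − 4.2899) · e^(0.0751·10/12)
= 89.0601 · e^0.062583 = 89.0601 × 1.064583 = ¥94.81

¥94.81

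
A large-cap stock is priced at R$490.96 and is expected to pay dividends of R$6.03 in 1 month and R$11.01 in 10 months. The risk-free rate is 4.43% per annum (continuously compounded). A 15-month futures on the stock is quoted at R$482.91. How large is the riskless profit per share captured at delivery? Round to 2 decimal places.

R$18.44 per share

PV(dividends) I = 6.03·e^(−0.0443·1/12) + 11.01·e^(−0.0443·10/12) = 16.6187
Fair futures F* = (S − I)·e^(rT) = (490.96 − 16.6187)·e^0.055375 = 474.3413 × 1.056937 = 501.3489
Market R$482.91 < fair 501.3489: forward underpriced → reverse cash-and-carry (short the stock, invest proceeds at r, pay the dividends, go long the forward).
Profit at T = |F_mkt − F*| = |482.91 − 501.3489| = R$18.44 per share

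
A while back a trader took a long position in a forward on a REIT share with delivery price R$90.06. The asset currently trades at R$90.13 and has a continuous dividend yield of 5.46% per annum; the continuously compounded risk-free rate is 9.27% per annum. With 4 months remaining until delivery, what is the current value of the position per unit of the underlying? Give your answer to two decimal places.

R$1.18

Current fair forward for the remaining 4 months: F = S·e^((r − q)·T), (r − q) = 0.0927 − 0.0546 = 0.0381
F = 90.13 · e^(0.0381 × 4/12) = 90.13 × 1.012781 = 91.2820
Value of long forward = (F − K)·e^(−rT) = (91.2820 − 90.06) · e^(−0.0927·4/12)
= 1.2220 × 0.969573 = 1.18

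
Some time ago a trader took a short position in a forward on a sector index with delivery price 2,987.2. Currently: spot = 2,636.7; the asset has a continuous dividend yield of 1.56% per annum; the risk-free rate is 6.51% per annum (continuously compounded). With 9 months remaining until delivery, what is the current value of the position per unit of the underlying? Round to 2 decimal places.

238.82

Current fair forward for the remaining 9 months: F = S·e^((r − q)·T), (r − q) = 0.0651 − 0.0156 = 0.0495
F = 2636.7 · e^(0.0495 × 9/12) = 2636.7 × 1.03782274 = 2736.4272
Value of long forward = (F − K)·e^(−rT) = (2736.4272 − 2987.2) · e^(−0.0651·9/12)
= -250.7728 × 0.95234778 = -238.82
Short position value = −(long value) = 238.82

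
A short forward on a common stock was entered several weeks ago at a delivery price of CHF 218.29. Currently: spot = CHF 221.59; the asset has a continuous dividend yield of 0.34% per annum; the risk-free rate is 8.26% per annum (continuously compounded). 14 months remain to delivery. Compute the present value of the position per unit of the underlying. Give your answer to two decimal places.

Current fair forward for the remaining 14 months: F = S·e^((r − q)·T), (r − q) = 0.0826 − 0.0034 = 0.0792
F = 221.59 · e^(0.0792 × 14/12) = 221.59 × 1.096803 = 243.0406
Value of long forward = (F − K)·e^(−rT) = (243.0406 − 218.29) · e^(−0.0826·14/12)
= 24.7506 × 0.908131 = 22.48
Short position value = −(long value) = -CHF 22.48

-CHF 22.48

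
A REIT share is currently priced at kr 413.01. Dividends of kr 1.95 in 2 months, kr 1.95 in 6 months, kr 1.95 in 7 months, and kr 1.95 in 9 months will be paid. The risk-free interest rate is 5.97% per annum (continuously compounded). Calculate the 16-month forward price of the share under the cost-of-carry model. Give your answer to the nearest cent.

PV(dividends) I = 1.95·e^(−0.0597·2/12) + 1.95·e^(−0.0597·6/12) + 1.95·e^(−0.0597·7/12) + 1.95·e^(−0.0597·9/12)
I = 1.9307 + 1.8927 + 1.8833 + 1.8646 = 7.5713
F = (S − I)·e^(rT) = (413.01 − 7.5713) · e^(0.0597·16/12)
= 405.4387 · e^0.079600 = 405.4387 × 1.082854 = kr 439.03

kr 439.03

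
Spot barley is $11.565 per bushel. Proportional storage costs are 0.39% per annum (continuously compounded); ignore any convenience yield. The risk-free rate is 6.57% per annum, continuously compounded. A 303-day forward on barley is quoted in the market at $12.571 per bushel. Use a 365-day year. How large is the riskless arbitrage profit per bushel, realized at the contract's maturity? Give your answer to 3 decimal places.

Fair forward: F* = S·e^(carry·T), with carry = (r + u) = 0.0657 + 0.0039 = 0.0696
F* = 11.565 · e^(0.0696 × 303/365) = 11.565 · e^0.057778 = 11.565 × 1.059480 = $12.2529
Market $12.571 > fair $12.2529: forward overpriced → cash-and-carry (buy spot, short the forward).
At maturity, profit = |F_mkt − F*| = |12.571 − 12.2529| = $0.318 per bushel

$0.318 per bushel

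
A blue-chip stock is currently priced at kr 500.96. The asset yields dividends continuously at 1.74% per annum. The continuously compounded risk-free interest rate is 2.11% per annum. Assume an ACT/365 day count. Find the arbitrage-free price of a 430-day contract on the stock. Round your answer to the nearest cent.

F = S·e^((r − q)T) = 500.96 · e^((0.0211 − 0.0174) × 430/365)
= 500.96 · e^0.004359 = 500.96 × 1.004369
F = kr 503.15

kr 503.15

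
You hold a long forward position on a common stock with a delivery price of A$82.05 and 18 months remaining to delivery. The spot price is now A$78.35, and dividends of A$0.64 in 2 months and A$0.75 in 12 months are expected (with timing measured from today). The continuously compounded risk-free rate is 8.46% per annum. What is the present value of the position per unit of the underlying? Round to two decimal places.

A$4.76

PV(remaining dividends) I = 0.64·e^(−0.0846·2/12) + 0.75·e^(−0.0846·12/12) = 1.3202
Current forward F = (S − I)·e^(rT) = (78.35 − 1.3202)·e^(0.0846·18/12) = 77.0298 × 1.135303 = 87.4522
Value (long) = (F − K)·e^(−rT) = (87.4522 − 82.05) × 0.880822 = 4.7584
Value = A$4.76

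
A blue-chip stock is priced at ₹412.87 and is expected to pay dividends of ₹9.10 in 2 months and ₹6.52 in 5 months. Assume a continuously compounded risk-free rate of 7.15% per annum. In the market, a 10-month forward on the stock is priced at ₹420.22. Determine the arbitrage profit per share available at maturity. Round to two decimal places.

PV(dividends) I = 9.10·e^(−0.0715·2/12) + 6.52·e^(−0.0715·5/12) = 15.3208
Fair forward F* = (S − I)·e^(rT) = (412.87 − 15.3208)·e^0.059583 = 397.5492 × 1.061394 = 421.9563
Market ₹420.22 < fair 421.9563: forward underpriced → reverse cash-and-carry (short the stock, invest proceeds at r, pay the dividends, go long the forward).
Profit at T = |F_mkt − F*| = |420.22 − 421.9563| = ₹1.74 per share

₹1.74 per share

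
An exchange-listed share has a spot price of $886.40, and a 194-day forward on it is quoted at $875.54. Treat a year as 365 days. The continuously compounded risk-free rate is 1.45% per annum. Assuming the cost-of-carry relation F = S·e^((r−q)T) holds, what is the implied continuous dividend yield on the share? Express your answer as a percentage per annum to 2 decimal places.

3.77%

From F = S·e^((r−q)T): (r − q) = ln(F/S)/T
ln(875.54/886.40) = ln(0.987748) = -0.012328
(r − q) = -0.012328 / (194/365) = -0.023194
q = r − ln(F/S)/T = 0.0145 + 0.023194 = 0.037694
q = 3.77%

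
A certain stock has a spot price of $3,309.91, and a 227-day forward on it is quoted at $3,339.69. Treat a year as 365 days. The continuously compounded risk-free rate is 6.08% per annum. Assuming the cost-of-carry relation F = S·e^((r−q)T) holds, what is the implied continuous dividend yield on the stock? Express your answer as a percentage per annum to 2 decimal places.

From F = S·e^((r−q)T): (r − q) = ln(F/S)/T
ln(3339.69/3309.91) = ln(1.008997) = 0.008957
(r − q) = 0.008957 / (227/365) = 0.014402
q = r − ln(F/S)/T = 0.0608 − 0.014402 = 0.046398
q = 4.64%

4.64%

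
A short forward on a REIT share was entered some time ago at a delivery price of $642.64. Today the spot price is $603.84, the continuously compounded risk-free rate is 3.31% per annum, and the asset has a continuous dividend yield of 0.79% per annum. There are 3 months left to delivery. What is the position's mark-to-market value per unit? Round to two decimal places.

Current fair forward for the remaining 3 months: F = S·e^((r − q)·T), (r − q) = 0.0331 − 0.0079 = 0.0252
F = 603.84 · e^(0.0252 × 3/12) = 603.84 × 1.006320 = 607.6563
Value of long forward = (F − K)·e^(−rT) = (607.6563 − 642.64) · e^(−0.0331·3/12)
= -34.9837 × 0.991759 = -34.70
Short position value = −(long value) = $34.70

$34.70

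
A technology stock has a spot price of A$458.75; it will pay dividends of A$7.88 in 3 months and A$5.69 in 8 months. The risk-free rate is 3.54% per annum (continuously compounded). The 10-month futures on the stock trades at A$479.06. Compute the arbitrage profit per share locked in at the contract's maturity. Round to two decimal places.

A$20.34 per share

PV(dividends) I = 7.88·e^(−0.0354·3/12) + 5.69·e^(−0.0354·8/12) = 13.3679
Fair futures F* = (S − I)·e^(rT) = (458.75 − 13.3679)·e^0.029500 = 445.3821 × 1.029939 = 458.7164
Market A$479.06 > fair 458.7164: forward overpriced → cash-and-carry (borrow at r, buy the stock and collect the dividends, short the forward).
Profit at T = |F_mkt − F*| = |479.06 − 458.7164| = A$20.34 per share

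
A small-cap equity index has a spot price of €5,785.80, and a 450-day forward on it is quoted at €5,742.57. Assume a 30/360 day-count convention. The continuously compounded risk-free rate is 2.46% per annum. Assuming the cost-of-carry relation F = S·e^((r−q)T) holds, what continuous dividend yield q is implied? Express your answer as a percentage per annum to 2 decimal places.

3.06%

From F = S·e^((r−q)T): (r − q) = ln(F/S)/T
ln(5742.57/5785.80) = ln(0.992528) = -0.007500
(r − q) = -0.007500 / (450/360) = -0.006000
q = r − ln(F/S)/T = 0.0246 + 0.006000 = 0.030600
q = 3.06%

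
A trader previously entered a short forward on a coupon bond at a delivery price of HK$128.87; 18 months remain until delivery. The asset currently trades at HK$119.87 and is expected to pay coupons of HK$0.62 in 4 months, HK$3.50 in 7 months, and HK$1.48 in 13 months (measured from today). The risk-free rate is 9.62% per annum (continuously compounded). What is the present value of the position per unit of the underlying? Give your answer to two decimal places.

-HK$3.07

PV(remaining coupons) I = 0.62·e^(−0.0962·4/12) + 3.50·e^(−0.0962·7/12) + 1.48·e^(−0.0962·13/12) = 5.2430
Current forward F = (S − I)·e^(rT) = (119.87 − 5.2430)·e^(0.0962·18/12) = 114.6270 × 1.155231 = 132.4207
Value (long) = (F − K)·e^(−rT) = (132.4207 − 128.87) × 0.865628 = 3.0736
Short position value = −(long value) = -HK$3.07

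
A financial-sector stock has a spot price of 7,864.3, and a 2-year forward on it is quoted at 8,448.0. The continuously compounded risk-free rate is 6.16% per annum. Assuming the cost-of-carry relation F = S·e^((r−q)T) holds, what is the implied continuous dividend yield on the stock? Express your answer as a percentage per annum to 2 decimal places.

2.58%

From F = S·e^((r−q)T): (r − q) = ln(F/S)/T
ln(8448.0/7864.3) = ln(1.074221) = 0.071596
(r − q) = 0.071596 / (2) = 0.035798
q = r − ln(F/S)/T = 0.0616 − 0.035798 = 0.025802
q = 2.58%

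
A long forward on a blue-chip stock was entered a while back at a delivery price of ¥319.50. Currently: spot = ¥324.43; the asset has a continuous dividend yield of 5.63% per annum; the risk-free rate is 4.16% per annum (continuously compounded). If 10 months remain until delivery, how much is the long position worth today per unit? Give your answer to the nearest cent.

Current fair forward for the remaining 10 months: F = S·e^((r − q)·T), (r − q) = 0.0416 − 0.0563 = -0.0147
F = 324.43 · e^(-0.0147 × 10/12) = 324.43 × 0.987825 = 320.4801
Value of long forward = (F − K)·e^(−rT) = (320.4801 − 319.50) · e^(−0.0416·10/12)
= 0.9801 × 0.965927 = 0.95

¥0.95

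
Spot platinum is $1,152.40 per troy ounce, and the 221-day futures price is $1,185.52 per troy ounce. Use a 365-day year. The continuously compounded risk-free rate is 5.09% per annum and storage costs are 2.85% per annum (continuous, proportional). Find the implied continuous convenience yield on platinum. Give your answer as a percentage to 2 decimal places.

F = S·e^((r+u−y)T) ⇒ (r+u−y) = ln(F/S)/T
ln(1185.52/1152.40) = 0.028335; /T ⇒ 0.046798
y = r + u − ln(F/S)/T = 0.0509 + 0.0285 − 0.046798 = 0.032602
y = 3.26%

3.26%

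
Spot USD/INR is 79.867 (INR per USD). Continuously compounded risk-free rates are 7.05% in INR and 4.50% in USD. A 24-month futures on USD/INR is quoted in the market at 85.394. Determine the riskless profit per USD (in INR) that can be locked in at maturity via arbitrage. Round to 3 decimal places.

1.348 per USD (in INR)

Fair futures: F* = S·e^(carry·T), with carry = (r_INR − r_USD) = 0.0705 − 0.0450 = 0.0255
F* = 79.867 · e^(0.0255 × 24/12) = 79.867 · e^0.051000 = 79.867 × 1.052323 = 84.0459
Market 85.394 > fair 84.0459: forward overpriced → cash-and-carry (buy spot, short the forward).
At maturity, profit = |F_mkt − F*| = |85.394 − 84.0459| = 1.348 per USD (in INR)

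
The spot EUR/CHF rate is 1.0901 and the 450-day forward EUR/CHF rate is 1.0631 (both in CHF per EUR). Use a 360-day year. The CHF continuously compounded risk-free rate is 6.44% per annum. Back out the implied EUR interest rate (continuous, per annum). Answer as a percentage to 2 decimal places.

F = S·e^((r_CHF − r_EUR)T) ⇒ r_EUR = r_CHF − ln(F/S)/T
ln(1.0631/1.0901) = -0.025080; /(450/360) = -0.020064
r_EUR = 0.0644 + 0.020064 = 0.084464
r_EUR = 8.45%

8.45%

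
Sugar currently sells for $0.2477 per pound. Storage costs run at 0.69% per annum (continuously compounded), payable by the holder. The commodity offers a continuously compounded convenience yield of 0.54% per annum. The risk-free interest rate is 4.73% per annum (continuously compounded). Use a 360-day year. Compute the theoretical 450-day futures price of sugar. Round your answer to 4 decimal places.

$0.2633 per pound

Net carry = r + u − y = 0.0473 + 0.0069 − 0.0054 = 0.0488
F = S·e^((r+u−y)T) = 0.2477 · e^(0.0488 × 450/360) = 0.2477 · e^0.061000
= 0.2477 × 1.062899 = $0.2633 per pound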